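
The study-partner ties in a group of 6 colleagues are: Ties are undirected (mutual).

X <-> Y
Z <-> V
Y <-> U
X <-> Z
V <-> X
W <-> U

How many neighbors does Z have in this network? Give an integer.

2

Z is directly tied to V and X. That is 2 neighbors, so the degree of Z is 2.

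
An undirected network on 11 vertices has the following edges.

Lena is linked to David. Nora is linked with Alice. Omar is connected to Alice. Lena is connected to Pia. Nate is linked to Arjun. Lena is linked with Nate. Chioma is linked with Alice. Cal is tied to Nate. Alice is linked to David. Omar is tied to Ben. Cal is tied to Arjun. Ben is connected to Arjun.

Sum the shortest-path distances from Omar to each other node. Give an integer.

Distances from Omar: Alice:1, Arjun:2, Ben:1, Cal:3, Chioma:2, David:2, Lena:3, Nate:3, Nora:2, Pia:4.
Sum = 1 + 2 + 1 + 3 + 2 + 2 + 3 + 3 + 2 + 4 = 23.

23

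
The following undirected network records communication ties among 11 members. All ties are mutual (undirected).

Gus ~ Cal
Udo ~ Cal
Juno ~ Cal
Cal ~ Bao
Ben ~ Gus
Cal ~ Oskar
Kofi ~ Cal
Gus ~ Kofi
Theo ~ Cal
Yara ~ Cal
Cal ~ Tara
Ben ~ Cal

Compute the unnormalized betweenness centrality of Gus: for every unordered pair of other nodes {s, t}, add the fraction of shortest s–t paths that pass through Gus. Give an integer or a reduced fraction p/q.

Pairs whose geodesics pass through Gus — Ben–Kofi: 1/2.
All other pairs contribute 0.
Summing the contributions gives betweenness(Gus) = 1/2.

1/2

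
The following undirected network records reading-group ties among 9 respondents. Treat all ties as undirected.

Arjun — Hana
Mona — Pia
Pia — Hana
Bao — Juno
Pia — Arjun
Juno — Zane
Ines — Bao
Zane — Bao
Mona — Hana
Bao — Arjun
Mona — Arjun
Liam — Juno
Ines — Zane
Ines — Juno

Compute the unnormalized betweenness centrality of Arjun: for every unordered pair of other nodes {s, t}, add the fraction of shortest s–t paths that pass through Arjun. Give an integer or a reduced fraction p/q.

Pairs whose geodesics pass through Arjun — Hana–Juno: 1; Hana–Zane: 1; Hana–Ines: 1; Hana–Bao: 1; Hana–Liam: 1; Mona–Juno: 1; Mona–Zane: 1; Mona–Ines: 1; Mona–Bao: 1; Mona–Liam: 1; Pia–Juno: 1; Pia–Zane: 1; Pia–Ines: 1; Pia–Bao: 1 … (+1 more pairs).
All other pairs contribute 0.
Summing the contributions gives betweenness(Arjun) = 15.

15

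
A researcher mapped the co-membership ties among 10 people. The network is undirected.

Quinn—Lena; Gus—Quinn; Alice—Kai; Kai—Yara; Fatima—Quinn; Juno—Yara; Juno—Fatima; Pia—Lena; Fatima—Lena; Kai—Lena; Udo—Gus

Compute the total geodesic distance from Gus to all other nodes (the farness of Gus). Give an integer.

Distances from Gus: Alice:4, Fatima:2, Juno:3, Kai:3, Lena:2, Pia:3, Quinn:1, Udo:1, Yara:4.
Sum = 4 + 2 + 3 + 3 + 2 + 3 + 1 + 1 + 4 = 23.

23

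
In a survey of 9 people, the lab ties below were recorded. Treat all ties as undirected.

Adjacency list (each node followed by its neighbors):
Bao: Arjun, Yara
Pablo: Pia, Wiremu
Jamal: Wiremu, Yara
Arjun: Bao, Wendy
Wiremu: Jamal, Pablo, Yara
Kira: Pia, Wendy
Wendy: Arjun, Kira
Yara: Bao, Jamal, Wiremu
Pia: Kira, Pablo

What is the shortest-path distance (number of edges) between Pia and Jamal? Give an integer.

3

One shortest route is Pia – Pablo – Wiremu – Jamal, which uses 3 edges, and at distance 2 from Pia we only reach {Wendy, Wiremu}, which does not include Jamal. So d(Pia,Jamal) = 3.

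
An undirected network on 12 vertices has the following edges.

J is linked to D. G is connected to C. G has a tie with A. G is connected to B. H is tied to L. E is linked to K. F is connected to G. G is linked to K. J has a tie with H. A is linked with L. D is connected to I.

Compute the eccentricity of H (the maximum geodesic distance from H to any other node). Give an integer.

Distances from H: A:2, B:4, C:4, D:2, E:5, F:4, G:3, I:3, J:1, K:4, L:1.
The largest is 5 (to E), so the eccentricity of H is 5.

5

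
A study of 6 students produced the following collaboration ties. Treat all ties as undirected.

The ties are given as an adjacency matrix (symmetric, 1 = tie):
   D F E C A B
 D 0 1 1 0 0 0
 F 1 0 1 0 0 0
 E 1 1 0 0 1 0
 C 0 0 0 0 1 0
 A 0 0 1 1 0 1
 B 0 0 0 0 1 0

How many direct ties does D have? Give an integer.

2

D is directly tied to E and F. That is 2 neighbors, so the degree of D is 2.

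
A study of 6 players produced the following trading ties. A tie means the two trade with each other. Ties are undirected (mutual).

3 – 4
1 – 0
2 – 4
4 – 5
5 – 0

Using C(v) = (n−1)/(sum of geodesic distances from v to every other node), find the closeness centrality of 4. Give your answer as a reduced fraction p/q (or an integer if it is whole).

5/8

Distances from 4: 0:2, 1:3, 2:1, 3:1, 5:1. Sum = 8.
n = 6, so closeness = 5/8.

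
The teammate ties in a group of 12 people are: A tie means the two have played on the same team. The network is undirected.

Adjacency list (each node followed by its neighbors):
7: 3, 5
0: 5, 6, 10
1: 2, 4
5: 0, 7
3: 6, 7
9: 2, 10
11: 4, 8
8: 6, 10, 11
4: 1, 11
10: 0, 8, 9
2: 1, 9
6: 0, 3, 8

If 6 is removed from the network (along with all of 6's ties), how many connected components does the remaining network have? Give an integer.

6's neighbors (0, 3, and 8) remain reachable from one another through other ties, so the rest of the network stays in one piece.

1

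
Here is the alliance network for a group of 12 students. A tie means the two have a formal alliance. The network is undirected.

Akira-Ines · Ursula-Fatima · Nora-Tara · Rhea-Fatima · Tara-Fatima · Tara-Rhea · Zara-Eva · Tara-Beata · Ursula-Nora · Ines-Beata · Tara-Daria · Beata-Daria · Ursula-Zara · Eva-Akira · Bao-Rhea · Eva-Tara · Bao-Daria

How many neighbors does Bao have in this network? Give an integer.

Bao is directly tied to Daria and Rhea. That is 2 neighbors, so the degree of Bao is 2.

2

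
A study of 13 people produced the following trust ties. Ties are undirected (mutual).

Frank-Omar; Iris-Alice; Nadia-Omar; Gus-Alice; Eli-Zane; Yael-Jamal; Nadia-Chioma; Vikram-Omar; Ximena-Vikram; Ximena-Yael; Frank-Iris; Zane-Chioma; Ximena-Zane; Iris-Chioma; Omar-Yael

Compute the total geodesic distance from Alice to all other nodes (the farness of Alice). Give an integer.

Distances from Alice: Chioma:2, Eli:4, Frank:2, Gus:1, Iris:1, Jamal:5, Nadia:3, Omar:3, Vikram:4, Ximena:4, Yael:4, Zane:3.
Sum = 2 + 4 + 2 + 1 + 1 + 5 + 3 + 3 + 4 + 4 + 4 + 3 = 36.

36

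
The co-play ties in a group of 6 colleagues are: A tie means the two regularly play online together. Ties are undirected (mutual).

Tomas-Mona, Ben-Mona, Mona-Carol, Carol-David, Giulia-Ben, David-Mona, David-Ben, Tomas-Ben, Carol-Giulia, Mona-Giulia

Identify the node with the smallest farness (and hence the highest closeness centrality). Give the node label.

Farness (sum of distances to all others) for each node — Ben:6, Carol:7, David:7, Giulia:7, Mona:5, Tomas:8.
The smallest farness is 5, for Mona, so Mona has the highest closeness.

Mona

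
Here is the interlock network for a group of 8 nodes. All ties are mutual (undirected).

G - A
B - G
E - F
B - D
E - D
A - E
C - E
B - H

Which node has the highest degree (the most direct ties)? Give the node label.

Degrees — A:2, B:3, C:1, D:2, E:4, F:1, G:2, H:1.
The maximum is 4, attained only by E.

E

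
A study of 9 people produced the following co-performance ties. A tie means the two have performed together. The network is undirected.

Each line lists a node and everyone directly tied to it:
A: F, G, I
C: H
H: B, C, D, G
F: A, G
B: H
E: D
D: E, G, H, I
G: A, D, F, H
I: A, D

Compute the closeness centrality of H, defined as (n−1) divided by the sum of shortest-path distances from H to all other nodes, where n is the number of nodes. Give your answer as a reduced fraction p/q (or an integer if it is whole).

2/3

Distances from H: A:2, B:1, C:1, D:1, E:2, F:2, G:1, I:2. Sum = 12.
n = 9, so closeness = 8/12 = 2/3.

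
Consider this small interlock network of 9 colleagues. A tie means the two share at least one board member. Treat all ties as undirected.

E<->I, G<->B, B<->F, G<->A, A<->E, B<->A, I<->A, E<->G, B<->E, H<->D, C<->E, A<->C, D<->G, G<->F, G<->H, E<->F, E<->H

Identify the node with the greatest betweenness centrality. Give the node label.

Unnormalized betweenness of each node: A:19/6, B:1/3, C:0, D:0, E:29/3, F:0, G:20/3, H:7/6, I:0.
E has the largest value, 29/3, making it the main broker — the node through which the most shortest paths run.

E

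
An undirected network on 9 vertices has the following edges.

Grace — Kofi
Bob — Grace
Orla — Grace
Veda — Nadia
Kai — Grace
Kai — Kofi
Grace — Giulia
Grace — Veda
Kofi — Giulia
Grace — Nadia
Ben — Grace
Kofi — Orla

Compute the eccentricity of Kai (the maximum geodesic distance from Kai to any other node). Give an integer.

Distances from Kai: Ben:2, Bob:2, Giulia:2, Grace:1, Kofi:1, Nadia:2, Orla:2, Veda:2.
The largest is 2 (to Giulia, Nadia, Ben, Veda, Orla, and Bob), so the eccentricity of Kai is 2.

2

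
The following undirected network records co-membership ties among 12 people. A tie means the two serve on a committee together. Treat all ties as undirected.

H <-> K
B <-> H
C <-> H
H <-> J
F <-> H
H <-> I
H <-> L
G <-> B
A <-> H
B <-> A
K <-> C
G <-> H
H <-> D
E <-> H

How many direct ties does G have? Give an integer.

G is directly tied to B and H. That is 2 neighbors, so the degree of G is 2.

2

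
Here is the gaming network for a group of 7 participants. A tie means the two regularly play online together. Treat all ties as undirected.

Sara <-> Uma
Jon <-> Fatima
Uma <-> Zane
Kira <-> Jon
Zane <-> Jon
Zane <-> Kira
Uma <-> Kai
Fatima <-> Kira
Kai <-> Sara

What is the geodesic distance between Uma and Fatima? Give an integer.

3

One shortest route is Uma – Zane – Jon – Fatima, which uses 3 edges, and at distance 2 from Uma we only reach {Jon, Kira}, which does not include Fatima. So d(Uma,Fatima) = 3.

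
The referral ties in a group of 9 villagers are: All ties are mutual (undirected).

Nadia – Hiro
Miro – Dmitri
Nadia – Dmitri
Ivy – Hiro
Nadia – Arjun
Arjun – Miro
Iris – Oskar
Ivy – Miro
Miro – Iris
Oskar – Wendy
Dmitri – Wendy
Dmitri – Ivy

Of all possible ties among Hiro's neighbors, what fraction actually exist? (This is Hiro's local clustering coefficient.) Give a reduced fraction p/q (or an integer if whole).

Hiro's neighbors: Ivy and Nadia (k = 2).
Possible neighbor pairs: C(2,2) = 1. Edges among them: none → e = 0.
Clustering(Hiro) = 0/1.

0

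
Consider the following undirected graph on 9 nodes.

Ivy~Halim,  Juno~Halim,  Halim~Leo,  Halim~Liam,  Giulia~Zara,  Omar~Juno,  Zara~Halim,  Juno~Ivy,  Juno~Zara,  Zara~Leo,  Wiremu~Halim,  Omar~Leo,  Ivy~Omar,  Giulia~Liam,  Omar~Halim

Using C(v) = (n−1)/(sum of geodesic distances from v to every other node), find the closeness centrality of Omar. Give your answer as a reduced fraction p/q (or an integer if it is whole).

Distances from Omar: Giulia:3, Halim:1, Ivy:1, Juno:1, Leo:1, Liam:2, Wiremu:2, Zara:2. Sum = 13.
n = 9, so closeness = 8/13.

8/13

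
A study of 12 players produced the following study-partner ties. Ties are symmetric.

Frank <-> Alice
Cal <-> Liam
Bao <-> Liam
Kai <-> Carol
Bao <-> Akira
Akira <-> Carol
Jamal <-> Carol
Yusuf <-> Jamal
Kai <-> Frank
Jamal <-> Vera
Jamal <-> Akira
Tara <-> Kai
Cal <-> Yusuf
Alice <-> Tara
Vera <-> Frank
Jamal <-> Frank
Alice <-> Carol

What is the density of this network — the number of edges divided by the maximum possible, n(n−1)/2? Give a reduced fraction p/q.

There are 17 edges and 12 nodes, so the maximum possible is C(12,2) = 66.
Density = 17/66.

17/66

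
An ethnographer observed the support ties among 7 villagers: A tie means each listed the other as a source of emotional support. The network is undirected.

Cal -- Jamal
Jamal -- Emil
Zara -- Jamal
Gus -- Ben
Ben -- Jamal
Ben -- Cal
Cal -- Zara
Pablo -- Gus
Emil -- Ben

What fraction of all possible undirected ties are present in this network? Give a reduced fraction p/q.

There are 9 edges and 7 nodes, so the maximum possible is C(7,2) = 21.
Density = 9/21 = 3/7.

3/7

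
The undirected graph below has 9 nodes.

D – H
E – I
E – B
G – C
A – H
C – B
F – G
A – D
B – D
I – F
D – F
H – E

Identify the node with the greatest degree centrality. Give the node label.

D

Degrees — A:2, B:3, C:2, D:4, E:3, F:3, G:2, H:3, I:2.
The maximum is 4, attained only by D.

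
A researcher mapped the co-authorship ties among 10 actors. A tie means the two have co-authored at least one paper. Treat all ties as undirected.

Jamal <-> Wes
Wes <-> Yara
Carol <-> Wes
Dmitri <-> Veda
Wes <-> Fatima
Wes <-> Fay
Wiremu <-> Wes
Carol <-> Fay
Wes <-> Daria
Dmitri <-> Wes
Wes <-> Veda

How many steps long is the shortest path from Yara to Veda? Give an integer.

One shortest route is Yara – Wes – Veda, which uses 2 edges, and Yara and Veda are not directly tied, so nothing shorter exists. So d(Yara,Veda) = 2.

2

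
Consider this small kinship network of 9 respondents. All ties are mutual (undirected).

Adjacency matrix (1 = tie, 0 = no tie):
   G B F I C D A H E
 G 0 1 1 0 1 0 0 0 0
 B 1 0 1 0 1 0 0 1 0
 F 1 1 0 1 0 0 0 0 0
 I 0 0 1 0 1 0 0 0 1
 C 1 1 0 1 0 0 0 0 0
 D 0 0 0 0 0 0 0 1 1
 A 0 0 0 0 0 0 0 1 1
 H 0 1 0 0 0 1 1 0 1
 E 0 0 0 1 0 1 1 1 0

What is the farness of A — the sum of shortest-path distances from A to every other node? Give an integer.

Distances from A: B:2, C:3, D:2, E:1, F:3, G:3, H:1, I:2.
Sum = 2 + 3 + 2 + 1 + 3 + 3 + 1 + 2 = 17.

17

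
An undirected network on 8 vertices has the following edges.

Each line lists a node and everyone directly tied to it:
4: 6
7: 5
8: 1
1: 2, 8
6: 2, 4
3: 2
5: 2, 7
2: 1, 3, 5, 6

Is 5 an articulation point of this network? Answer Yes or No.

Removing 5 leaves {1, 2, 3, 4, 6, and 8} with no path to {7}, so the network splits into 2 components. 5 is a cut vertex.

Yes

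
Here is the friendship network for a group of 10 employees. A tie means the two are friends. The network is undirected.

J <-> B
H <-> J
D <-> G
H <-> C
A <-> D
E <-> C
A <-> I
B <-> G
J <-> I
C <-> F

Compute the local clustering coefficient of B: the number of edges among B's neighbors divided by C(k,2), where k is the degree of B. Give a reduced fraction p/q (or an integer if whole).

B's neighbors: G and J (k = 2).
Possible neighbor pairs: C(2,2) = 1. Edges among them: none → e = 0.
Clustering(B) = 0/1.

0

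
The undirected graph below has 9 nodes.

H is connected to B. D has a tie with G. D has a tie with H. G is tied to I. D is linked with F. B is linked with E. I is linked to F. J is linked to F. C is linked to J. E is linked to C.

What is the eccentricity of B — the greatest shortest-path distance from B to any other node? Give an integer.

4

Distances from B: C:2, D:2, E:1, F:3, G:3, H:1, I:4, J:3.
The largest is 4 (to I), so the eccentricity of B is 4.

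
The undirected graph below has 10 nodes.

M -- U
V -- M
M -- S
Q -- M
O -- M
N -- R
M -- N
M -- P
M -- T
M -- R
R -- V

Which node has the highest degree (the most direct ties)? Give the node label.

Degrees — M:9, N:2, O:1, P:1, Q:1, R:3, S:1, T:1, U:1, V:2.
The maximum is 9, attained only by M.

M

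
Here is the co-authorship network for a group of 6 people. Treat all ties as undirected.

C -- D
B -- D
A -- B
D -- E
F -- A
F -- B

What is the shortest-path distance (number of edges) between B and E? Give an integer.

One shortest route is B – D – E, which uses 2 edges, and B and E are not directly tied, so nothing shorter exists. So d(B,E) = 2.

2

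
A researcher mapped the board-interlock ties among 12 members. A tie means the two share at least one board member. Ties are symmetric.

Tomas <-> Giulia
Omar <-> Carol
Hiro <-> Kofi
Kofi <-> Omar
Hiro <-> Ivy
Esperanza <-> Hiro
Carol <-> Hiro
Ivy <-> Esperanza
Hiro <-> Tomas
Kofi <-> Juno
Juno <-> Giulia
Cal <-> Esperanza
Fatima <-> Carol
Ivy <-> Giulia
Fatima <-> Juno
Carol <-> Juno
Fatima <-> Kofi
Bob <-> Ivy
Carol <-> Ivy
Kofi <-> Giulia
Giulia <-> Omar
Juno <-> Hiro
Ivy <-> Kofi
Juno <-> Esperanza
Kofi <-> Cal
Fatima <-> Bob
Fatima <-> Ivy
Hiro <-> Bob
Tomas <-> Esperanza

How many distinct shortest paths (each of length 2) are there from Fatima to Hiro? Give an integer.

5

The shortest distance is 2. The length-2 paths are: Fatima–Ivy–Hiro; Fatima–Juno–Hiro; Fatima–Bob–Hiro; Fatima–Kofi–Hiro; Fatima–Carol–Hiro.
That gives 5 distinct shortest paths.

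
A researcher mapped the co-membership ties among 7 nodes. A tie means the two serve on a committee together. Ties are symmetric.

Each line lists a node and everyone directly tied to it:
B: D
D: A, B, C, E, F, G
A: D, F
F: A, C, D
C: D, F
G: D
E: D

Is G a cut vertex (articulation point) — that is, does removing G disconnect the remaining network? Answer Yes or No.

No

Even without G, every remaining node can still reach every other (the residual graph is connected), so G is not a cut vertex.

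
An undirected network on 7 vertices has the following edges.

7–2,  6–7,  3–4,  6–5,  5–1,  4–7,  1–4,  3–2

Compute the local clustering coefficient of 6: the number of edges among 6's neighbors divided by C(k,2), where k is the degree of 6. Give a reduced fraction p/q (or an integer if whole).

6's neighbors: 5 and 7 (k = 2).
Possible neighbor pairs: C(2,2) = 1. Edges among them: none → e = 0.
Clustering(6) = 0/1.

0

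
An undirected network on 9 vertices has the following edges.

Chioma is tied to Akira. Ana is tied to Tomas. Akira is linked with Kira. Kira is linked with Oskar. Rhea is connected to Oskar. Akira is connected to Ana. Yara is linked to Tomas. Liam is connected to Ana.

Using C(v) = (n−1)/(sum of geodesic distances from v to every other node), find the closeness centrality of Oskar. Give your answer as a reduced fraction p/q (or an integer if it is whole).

8/23

Distances from Oskar: Akira:2, Ana:3, Chioma:3, Kira:1, Liam:4, Rhea:1, Tomas:4, Yara:5. Sum = 23.
n = 9, so closeness = 8/23.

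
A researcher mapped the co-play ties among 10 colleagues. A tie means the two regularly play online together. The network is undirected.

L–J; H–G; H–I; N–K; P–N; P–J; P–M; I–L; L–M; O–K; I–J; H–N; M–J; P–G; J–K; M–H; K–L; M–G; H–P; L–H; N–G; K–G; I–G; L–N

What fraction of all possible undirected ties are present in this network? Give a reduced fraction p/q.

8/15

There are 24 edges and 10 nodes, so the maximum possible is C(10,2) = 45.
Density = 24/45 = 8/15.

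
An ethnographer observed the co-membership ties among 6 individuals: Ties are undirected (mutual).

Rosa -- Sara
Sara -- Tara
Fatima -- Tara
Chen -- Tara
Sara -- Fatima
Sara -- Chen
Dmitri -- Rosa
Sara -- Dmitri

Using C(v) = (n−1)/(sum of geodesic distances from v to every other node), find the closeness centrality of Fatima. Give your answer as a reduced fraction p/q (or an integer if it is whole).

Distances from Fatima: Chen:2, Dmitri:2, Rosa:2, Sara:1, Tara:1. Sum = 8.
n = 6, so closeness = 5/8.

5/8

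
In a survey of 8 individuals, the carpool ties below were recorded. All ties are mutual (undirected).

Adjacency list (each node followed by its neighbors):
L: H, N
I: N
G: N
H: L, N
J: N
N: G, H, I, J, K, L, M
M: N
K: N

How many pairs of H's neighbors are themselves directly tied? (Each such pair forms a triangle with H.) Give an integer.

1

H's neighbors: L and N.
Neighbor pairs that are themselves tied: H–L–N. Each forms one triangle with H, for 1 in total.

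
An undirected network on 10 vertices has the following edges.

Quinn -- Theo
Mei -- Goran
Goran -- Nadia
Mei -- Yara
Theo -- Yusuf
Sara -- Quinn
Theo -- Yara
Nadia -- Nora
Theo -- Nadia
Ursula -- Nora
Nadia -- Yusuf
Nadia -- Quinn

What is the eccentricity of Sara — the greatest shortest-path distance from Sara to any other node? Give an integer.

Distances from Sara: Goran:3, Mei:4, Nadia:2, Nora:3, Quinn:1, Theo:2, Ursula:4, Yara:3, Yusuf:3.
The largest is 4 (to Mei and Ursula), so the eccentricity of Sara is 4.

4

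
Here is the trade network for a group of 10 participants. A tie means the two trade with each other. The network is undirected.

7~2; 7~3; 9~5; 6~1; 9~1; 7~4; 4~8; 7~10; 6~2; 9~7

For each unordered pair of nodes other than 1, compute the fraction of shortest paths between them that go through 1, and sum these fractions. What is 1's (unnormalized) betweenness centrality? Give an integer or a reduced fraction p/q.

Pairs whose geodesics pass through 1 — 6–5: 1; 6–9: 1.
All other pairs contribute 0.
Summing the contributions gives betweenness(1) = 2.

2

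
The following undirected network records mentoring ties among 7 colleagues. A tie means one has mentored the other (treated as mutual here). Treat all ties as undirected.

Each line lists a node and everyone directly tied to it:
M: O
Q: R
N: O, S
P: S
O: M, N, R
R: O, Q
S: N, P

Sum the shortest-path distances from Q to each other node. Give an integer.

Distances from Q: M:3, N:3, O:2, P:5, R:1, S:4.
Sum = 3 + 3 + 2 + 5 + 1 + 4 = 18.

18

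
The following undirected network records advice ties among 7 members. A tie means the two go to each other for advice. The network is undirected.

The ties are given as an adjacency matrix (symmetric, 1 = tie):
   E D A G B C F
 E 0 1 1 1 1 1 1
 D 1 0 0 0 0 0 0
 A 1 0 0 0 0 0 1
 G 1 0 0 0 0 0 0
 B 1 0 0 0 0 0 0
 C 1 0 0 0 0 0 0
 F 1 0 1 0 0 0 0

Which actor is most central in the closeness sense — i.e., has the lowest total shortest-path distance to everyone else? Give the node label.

E

Farness (sum of distances to all others) for each node — A:10, B:11, C:11, D:11, E:6, F:10, G:11.
The smallest farness is 6, for E, so E has the highest closeness.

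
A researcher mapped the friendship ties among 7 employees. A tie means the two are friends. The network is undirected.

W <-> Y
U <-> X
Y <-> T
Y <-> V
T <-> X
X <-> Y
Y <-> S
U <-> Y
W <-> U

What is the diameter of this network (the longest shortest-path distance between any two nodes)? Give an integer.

Eccentricity of each node (its greatest distance to any other): S:2, T:2, U:2, V:2, W:2, X:2, Y:1.
The maximum eccentricity is 2, realized for instance by the pair T–S via T – Y – S. So the diameter is 2.

2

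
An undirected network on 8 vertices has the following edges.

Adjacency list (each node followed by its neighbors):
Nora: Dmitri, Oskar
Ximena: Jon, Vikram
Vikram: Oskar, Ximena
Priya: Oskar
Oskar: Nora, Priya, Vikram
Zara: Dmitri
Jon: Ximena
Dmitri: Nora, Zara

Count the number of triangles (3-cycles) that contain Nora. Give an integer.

0

Nora's neighbors are Dmitri and Oskar, but none of them are tied to each other, so no triangle contains Nora.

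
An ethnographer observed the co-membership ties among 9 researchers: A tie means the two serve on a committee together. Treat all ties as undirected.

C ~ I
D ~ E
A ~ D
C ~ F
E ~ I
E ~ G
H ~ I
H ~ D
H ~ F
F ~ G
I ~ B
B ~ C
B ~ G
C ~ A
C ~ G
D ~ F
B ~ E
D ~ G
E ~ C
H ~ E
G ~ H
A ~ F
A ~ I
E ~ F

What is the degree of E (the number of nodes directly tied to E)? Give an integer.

E is directly tied to B, C, D, F, G, H, and I. That is 7 neighbors, so the degree of E is 7.

7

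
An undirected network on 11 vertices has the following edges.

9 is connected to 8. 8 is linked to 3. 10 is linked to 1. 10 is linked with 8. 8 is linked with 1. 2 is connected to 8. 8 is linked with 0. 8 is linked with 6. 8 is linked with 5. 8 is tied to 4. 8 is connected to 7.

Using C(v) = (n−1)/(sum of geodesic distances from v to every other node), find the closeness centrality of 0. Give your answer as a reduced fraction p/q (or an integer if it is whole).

10/19

Distances from 0: 1:2, 2:2, 3:2, 4:2, 5:2, 6:2, 7:2, 8:1, 9:2, 10:2. Sum = 19.
n = 11, so closeness = 10/19.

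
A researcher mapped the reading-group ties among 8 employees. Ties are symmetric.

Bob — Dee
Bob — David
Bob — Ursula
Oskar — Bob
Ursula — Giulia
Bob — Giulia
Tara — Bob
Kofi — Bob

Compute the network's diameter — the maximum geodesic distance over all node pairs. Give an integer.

2

Eccentricity of each node (its greatest distance to any other): Bob:1, David:2, Dee:2, Giulia:2, Kofi:2, Oskar:2, Tara:2, Ursula:2.
The maximum eccentricity is 2, realized for instance by the pair Ursula–Tara via Ursula – Bob – Tara. So the diameter is 2.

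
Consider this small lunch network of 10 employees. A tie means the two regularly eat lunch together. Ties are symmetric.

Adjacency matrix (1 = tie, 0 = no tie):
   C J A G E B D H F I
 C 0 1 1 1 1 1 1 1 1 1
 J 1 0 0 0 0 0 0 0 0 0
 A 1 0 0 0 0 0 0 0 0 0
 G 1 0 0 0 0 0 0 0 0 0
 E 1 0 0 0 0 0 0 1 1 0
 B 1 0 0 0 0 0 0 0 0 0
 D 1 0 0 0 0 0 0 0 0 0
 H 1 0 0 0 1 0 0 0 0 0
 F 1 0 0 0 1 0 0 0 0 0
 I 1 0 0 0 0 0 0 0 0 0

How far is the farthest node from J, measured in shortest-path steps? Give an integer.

Distances from J: A:2, B:2, C:1, D:2, E:2, F:2, G:2, H:2, I:2.
The largest is 2 (to A, G, E, B, D, H, F, and I), so the eccentricity of J is 2.

2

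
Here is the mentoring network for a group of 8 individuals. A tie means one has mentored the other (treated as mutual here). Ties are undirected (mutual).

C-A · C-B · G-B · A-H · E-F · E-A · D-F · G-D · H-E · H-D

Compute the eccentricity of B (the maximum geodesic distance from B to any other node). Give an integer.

3

Distances from B: A:2, C:1, D:2, E:3, F:3, G:1, H:3.
The largest is 3 (to H, E, and F), so the eccentricity of B is 3.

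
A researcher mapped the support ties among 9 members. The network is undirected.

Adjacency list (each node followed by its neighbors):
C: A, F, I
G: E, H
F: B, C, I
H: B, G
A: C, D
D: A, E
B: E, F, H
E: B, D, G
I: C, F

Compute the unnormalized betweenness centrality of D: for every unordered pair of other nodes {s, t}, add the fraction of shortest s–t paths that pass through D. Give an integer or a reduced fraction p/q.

4

Pairs whose geodesics pass through D — C–E: 1/2; C–G: 1/3; A–E: 1; A–G: 1; A–H: 2/3; A–B: 1/2.
All other pairs contribute 0.
Summing the contributions gives betweenness(D) = 4.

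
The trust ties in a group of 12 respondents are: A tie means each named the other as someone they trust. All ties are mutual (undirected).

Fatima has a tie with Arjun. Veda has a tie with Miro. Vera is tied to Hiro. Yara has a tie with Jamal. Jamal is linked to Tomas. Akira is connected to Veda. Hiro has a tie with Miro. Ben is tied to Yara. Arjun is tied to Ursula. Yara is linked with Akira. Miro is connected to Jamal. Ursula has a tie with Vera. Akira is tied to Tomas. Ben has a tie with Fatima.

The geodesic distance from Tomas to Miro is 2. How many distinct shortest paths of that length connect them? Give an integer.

The shortest distance is 2, and the only length-2 path is Tomas–Jamal–Miro. So there is exactly 1 shortest path.

1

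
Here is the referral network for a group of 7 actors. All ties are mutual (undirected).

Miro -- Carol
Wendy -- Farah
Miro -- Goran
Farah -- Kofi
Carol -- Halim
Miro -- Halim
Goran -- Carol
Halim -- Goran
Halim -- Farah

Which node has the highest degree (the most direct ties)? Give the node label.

Halim

Degrees — Carol:3, Farah:3, Goran:3, Halim:4, Kofi:1, Miro:3, Wendy:1.
The maximum is 4, attained only by Halim.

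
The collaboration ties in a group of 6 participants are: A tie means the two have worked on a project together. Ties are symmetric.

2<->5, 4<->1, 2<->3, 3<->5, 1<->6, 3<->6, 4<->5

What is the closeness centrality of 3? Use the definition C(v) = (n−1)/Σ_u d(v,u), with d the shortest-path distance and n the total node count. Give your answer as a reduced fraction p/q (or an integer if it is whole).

Distances from 3: 1:2, 2:1, 4:2, 5:1, 6:1. Sum = 7.
n = 6, so closeness = 5/7.

5/7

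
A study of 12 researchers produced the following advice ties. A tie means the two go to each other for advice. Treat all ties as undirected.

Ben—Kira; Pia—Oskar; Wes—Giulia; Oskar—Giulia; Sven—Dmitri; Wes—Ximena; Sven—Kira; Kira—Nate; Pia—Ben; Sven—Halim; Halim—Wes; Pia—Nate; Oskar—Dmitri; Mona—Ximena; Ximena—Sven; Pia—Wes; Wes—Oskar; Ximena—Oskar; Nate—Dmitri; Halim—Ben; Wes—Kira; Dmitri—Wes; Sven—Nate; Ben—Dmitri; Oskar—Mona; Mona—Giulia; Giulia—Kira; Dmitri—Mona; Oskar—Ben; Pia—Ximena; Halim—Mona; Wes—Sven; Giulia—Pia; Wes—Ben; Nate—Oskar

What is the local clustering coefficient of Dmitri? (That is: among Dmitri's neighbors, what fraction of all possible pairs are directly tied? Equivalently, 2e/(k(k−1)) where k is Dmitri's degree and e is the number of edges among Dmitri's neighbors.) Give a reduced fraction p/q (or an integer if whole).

7/15

Dmitri's neighbors: Ben, Mona, Nate, Oskar, Sven, and Wes (k = 6).
Possible neighbor pairs: C(6,2) = 15. Edges among them: Ben–Oskar, Ben–Wes, Mona–Oskar, Nate–Oskar, Nate–Sven, Oskar–Wes, Sven–Wes → e = 7.
Clustering(Dmitri) = 7/15.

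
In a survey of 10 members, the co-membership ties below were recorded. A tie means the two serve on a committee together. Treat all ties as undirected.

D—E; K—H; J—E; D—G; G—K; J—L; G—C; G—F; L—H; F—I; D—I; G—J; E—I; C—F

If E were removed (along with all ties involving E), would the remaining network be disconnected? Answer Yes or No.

Even without E, every remaining node can still reach every other (the residual graph is connected), so E is not a cut vertex.

No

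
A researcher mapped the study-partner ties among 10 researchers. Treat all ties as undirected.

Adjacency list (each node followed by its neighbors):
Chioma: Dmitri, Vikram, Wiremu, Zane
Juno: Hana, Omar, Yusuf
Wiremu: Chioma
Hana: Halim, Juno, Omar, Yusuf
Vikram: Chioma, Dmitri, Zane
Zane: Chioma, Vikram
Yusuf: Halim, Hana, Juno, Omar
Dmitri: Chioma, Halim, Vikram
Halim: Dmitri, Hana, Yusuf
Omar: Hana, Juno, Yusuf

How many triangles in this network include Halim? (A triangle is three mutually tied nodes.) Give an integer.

Halim's neighbors: Dmitri, Hana, and Yusuf.
Neighbor pairs that are themselves tied: Halim–Hana–Yusuf. Each forms one triangle with Halim, for 1 in total.

1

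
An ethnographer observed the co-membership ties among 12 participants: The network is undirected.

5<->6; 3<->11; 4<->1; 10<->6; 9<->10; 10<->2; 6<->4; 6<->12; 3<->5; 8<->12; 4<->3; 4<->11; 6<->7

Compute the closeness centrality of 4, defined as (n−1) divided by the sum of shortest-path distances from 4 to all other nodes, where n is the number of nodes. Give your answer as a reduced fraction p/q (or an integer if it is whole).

Distances from 4: 1:1, 2:3, 3:1, 5:2, 6:1, 7:2, 8:3, 9:3, 10:2, 11:1, 12:2. Sum = 21.
n = 12, so closeness = 11/21.

11/21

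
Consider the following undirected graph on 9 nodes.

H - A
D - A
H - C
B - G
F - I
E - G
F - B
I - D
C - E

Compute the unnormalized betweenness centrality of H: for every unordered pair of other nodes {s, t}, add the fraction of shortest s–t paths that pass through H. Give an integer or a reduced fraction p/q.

Pairs whose geodesics pass through H — I–C: 1; D–C: 1; D–E: 1; A–C: 1; A–E: 1; A–G: 1.
All other pairs contribute 0.
Summing the contributions gives betweenness(H) = 6.

6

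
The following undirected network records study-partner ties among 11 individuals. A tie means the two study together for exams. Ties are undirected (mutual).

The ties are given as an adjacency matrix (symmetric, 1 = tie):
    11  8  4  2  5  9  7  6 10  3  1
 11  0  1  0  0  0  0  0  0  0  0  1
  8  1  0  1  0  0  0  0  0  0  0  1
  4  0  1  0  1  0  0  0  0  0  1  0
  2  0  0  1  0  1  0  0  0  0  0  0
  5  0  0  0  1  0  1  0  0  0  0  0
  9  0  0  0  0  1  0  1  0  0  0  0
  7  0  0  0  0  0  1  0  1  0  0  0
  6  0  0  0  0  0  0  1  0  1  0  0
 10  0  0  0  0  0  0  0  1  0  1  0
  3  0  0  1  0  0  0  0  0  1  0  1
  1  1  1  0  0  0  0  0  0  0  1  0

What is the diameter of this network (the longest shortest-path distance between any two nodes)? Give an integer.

Eccentricity of each node (its greatest distance to any other): 1:5, 2:4, 3:4, 4:4, 5:4, 6:4, 7:5, 8:5, 9:5, 10:4, 11:5.
The maximum eccentricity is 5, realized for instance by the pair 11–9 via 11 – 8 – 4 – 2 – 5 – 9. So the diameter is 5.

5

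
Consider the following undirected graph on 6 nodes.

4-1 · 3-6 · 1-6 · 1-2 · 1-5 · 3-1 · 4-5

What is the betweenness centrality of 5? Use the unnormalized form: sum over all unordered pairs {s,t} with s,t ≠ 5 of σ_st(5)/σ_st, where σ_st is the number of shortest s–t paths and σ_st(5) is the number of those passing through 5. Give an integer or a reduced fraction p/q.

No shortest path between any pair of other nodes passes through 5.
Summing the contributions gives betweenness(5) = 0.

0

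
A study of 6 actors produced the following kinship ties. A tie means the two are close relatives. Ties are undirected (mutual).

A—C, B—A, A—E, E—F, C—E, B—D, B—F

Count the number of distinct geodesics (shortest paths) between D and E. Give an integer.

The shortest distance is 3. The length-3 paths are: D–B–A–E; D–B–F–E.
That gives 2 distinct shortest paths.

2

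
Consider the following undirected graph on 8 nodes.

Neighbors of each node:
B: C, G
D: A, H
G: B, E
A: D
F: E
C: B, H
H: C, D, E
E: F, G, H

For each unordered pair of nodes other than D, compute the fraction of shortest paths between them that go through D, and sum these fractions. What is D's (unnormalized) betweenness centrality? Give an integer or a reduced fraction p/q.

6

Pairs whose geodesics pass through D — H–A: 1; A–B: 1; A–G: 1; A–F: 1; A–C: 1; A–E: 1.
All other pairs contribute 0.
Summing the contributions gives betweenness(D) = 6.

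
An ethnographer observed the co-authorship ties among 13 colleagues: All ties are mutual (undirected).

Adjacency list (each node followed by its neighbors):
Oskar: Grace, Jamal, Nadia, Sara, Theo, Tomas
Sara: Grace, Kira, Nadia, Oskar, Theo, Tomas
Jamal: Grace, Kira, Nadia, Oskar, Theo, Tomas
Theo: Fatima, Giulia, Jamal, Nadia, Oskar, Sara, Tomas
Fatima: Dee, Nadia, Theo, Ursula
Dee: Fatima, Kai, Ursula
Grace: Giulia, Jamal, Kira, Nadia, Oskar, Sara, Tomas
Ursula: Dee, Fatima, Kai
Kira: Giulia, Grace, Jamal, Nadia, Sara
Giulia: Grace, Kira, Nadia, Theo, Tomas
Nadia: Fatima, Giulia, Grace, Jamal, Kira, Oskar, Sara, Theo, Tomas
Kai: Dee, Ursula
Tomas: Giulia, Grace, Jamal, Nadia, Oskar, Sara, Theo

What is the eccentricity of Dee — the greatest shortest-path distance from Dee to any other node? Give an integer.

Distances from Dee: Fatima:1, Giulia:3, Grace:3, Jamal:3, Kai:1, Kira:3, Nadia:2, Oskar:3, Sara:3, Theo:2, Tomas:3, Ursula:1.
The largest is 3 (to Giulia, Tomas, Jamal, Sara, Oskar, Grace, and Kira), so the eccentricity of Dee is 3.

3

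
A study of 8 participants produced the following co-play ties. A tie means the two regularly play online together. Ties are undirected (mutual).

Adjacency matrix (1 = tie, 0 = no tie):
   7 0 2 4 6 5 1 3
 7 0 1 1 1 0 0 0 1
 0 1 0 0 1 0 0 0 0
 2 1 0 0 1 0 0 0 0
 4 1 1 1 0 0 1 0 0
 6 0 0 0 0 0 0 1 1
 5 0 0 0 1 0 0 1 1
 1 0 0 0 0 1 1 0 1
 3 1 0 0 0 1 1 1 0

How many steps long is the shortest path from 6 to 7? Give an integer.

2

One shortest route is 6 – 3 – 7, which uses 2 edges, and 6 and 7 are not directly tied, so nothing shorter exists. So d(6,7) = 2.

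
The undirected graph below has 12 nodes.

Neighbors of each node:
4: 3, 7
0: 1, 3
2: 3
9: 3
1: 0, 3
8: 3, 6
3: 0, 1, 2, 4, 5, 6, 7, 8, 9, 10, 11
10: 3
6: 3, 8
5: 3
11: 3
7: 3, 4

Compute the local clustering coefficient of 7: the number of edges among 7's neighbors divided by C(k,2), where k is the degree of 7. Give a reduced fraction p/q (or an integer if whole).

1

7's neighbors: 3 and 4 (k = 2).
Possible neighbor pairs: C(2,2) = 1. Edges among them: 3–4 → e = 1.
Clustering(7) = 1/1.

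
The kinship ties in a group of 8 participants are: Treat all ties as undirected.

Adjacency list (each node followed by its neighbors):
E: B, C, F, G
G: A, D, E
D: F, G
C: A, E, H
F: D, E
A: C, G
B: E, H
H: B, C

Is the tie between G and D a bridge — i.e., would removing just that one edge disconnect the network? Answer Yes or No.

Even without that edge, G still reaches D via G – E – F – D, so the network stays connected. Not a bridge.

No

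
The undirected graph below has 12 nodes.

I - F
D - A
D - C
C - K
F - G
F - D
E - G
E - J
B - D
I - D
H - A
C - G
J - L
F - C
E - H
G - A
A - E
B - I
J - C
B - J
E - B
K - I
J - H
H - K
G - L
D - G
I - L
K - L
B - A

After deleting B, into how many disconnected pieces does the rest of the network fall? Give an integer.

B's neighbors (A, D, E, I, and J) remain reachable from one another through other ties, so the rest of the network stays in one piece.

1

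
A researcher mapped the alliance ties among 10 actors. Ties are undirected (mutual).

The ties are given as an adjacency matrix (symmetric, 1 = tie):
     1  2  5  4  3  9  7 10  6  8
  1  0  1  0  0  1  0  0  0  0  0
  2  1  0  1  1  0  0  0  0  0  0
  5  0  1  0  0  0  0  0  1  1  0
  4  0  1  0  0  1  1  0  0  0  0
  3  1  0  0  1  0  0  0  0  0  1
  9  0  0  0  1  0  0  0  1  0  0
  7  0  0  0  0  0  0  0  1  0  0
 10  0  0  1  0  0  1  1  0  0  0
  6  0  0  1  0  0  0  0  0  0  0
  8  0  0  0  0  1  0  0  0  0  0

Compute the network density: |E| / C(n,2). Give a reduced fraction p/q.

There are 11 edges and 10 nodes, so the maximum possible is C(10,2) = 45.
Density = 11/45.

11/45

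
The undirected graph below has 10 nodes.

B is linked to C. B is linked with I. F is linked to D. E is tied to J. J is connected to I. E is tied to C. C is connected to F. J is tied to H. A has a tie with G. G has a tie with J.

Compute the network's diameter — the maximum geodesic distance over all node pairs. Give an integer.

6

Eccentricity of each node (its greatest distance to any other): A:6, B:4, C:4, D:6, E:3, F:5, G:5, H:5, I:4, J:4.
The maximum eccentricity is 6, realized for instance by the pair D–A via D – F – C – E – J – G – A. So the diameter is 6.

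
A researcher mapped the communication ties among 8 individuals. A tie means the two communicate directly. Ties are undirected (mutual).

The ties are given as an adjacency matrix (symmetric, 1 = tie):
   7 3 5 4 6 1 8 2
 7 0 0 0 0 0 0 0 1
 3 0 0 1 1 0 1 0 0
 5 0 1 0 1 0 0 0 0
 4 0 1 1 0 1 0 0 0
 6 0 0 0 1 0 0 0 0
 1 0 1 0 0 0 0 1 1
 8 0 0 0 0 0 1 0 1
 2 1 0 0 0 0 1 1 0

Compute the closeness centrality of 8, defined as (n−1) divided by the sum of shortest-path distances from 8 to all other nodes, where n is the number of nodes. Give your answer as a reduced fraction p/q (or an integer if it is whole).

Distances from 8: 1:1, 2:1, 3:2, 4:3, 5:3, 6:4, 7:2. Sum = 16.
n = 8, so closeness = 7/16.

7/16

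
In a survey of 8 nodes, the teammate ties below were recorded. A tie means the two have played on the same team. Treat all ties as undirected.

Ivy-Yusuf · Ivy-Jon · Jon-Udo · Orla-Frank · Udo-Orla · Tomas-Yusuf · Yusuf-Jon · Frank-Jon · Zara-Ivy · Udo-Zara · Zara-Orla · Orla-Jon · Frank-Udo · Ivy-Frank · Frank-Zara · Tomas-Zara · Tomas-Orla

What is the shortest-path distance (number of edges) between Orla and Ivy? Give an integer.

2

One shortest route is Orla – Jon – Ivy, which uses 2 edges, and Orla and Ivy are not directly tied, so nothing shorter exists. So d(Orla,Ivy) = 2.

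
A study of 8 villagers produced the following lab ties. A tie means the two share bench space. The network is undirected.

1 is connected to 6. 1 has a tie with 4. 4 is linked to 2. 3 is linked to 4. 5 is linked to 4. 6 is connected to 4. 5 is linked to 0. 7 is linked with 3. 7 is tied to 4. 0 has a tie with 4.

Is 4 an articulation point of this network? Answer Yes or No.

Removing 4 leaves {3 and 7} with no path to {0 and 5}, so the network splits into 4 components. 4 is a cut vertex.

Yes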